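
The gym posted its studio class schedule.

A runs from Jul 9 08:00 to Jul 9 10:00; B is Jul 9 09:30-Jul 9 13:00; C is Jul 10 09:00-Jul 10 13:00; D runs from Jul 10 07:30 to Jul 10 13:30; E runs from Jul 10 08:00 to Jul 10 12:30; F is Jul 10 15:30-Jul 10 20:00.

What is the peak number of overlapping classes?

Sort all start/end points and keep a running count:
Jul 9 08:00 start A → 1
Jul 9 09:30 start B → 2
Jul 9 10:00 end A → 1
Jul 9 13:00 end B → 0
Jul 10 07:30 start D → 1
Jul 10 08:00 start E → 2
Jul 10 09:00 start C → 3
Jul 10 12:30 end E → 2
Jul 10 13:00 end C → 1
Jul 10 13:30 end D → 0
Jul 10 15:30 start F → 1
Jul 10 20:00 end F → 0
Peak is 3, at Jul 10 09:00 (C, D, E).

3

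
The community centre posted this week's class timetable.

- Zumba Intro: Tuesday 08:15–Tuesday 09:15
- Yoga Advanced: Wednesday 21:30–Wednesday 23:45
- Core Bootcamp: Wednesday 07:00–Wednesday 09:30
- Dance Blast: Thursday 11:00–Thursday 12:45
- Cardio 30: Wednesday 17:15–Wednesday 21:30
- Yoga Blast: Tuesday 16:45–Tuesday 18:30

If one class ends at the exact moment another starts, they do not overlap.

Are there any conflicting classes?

No

Two intervals overlap when each starts before the other ends.
Sorted by start: Zumba Intro, Yoga Blast, Core Bootcamp, Cardio 30, Yoga Advanced, Dance Blast.
Yoga Blast starts after Zumba Intro ends, so nothing later overlaps Zumba Intro either.
Core Bootcamp starts after Yoga Blast ends, so nothing later overlaps Yoga Blast either.
Cardio 30 starts after Core Bootcamp ends, so nothing later overlaps Core Bootcamp either.
Yoga Advanced starts exactly when Cardio 30 ends (back-to-back, no overlap), so nothing later overlaps Cardio 30 either.
Dance Blast starts after Yoga Advanced ends.
Every pair is clear; the schedule has no overlaps.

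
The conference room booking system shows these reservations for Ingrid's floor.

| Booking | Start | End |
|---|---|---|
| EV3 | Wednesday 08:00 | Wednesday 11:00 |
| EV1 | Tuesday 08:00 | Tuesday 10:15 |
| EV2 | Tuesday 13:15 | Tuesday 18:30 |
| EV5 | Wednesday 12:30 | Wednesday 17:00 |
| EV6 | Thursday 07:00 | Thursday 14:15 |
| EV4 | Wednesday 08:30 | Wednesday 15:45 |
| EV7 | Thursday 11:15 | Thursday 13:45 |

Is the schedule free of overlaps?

Sorted by start: EV1, EV2, EV3, EV4, EV5, EV6, EV7.
EV2 starts after EV1 ends; EV1 is clear from here.
EV3 starts after EV2 ends; EV2 is clear from here.
EV4 starts before EV3 ends → EV3 and EV4 overlap.
That's a conflict, so the schedule is not conflict-free.

No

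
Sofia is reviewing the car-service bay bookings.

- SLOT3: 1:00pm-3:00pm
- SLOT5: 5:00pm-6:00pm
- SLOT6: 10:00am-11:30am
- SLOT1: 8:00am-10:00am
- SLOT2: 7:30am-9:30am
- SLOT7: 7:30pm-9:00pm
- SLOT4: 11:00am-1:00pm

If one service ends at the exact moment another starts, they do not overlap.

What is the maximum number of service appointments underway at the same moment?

2

Sort all start/end points and keep a running count:
7:30am start SLOT2 → 1
8:00am start SLOT1 → 2
9:30am end SLOT2 → 1
10:00am end SLOT1 → 0
10:00am start SLOT6 → 1
11:00am start SLOT4 → 2
11:30am end SLOT6 → 1
1:00pm end SLOT4 → 0
1:00pm start SLOT3 → 1
3:00pm end SLOT3 → 0
5:00pm start SLOT5 → 1
6:00pm end SLOT5 → 0
7:30pm start SLOT7 → 1
9:00pm end SLOT7 → 0
Peak is 2, at 8:00am (SLOT1, SLOT2).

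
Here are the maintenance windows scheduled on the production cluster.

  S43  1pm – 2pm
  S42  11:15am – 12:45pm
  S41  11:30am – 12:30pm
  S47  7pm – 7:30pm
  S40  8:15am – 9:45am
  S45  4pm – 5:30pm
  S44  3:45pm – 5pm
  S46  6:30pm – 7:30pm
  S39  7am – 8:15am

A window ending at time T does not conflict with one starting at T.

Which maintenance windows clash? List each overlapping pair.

Sorted by start: S39, S40, S42, S41, S43, S44, S45, S46, S47.
S40 starts exactly when S39 ends (back-to-back, no overlap) — done with S39.
S42 starts after S40 ends — done with S40.
S41 starts before S42 ends → S42 and S41 overlap.
S43 starts after S42 ends — done with S42.
S43 starts after S41 ends — done with S41.
S44 starts after S43 ends — done with S43.
S45 starts before S44 ends → S44 and S45 overlap.
S46 starts after S44 ends — done with S44.
S46 starts after S45 ends — done with S45.
S47 starts before S46 ends → S46 and S47 overlap.

S41 & S42, S44 & S45, S46 & S47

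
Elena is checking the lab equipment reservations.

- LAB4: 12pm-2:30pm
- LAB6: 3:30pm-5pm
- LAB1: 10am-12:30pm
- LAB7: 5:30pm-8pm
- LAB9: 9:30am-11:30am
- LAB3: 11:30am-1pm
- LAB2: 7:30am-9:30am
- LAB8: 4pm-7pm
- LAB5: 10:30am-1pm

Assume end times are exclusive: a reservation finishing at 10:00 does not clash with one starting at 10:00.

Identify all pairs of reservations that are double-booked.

LAB1 & LAB3, LAB1 & LAB4, LAB1 & LAB5, LAB1 & LAB9, LAB3 & LAB4, LAB3 & LAB5, LAB4 & LAB5, LAB5 & LAB9, LAB6 & LAB8, LAB7 & LAB8

Sorted by start: LAB2, LAB9, LAB1, LAB5, LAB3, LAB4, LAB6, LAB8, LAB7.
LAB9 starts exactly when LAB2 ends (back-to-back, no overlap) — done with LAB2.
LAB1 starts before LAB9 ends → LAB9 and LAB1 overlap.
LAB5 starts before LAB9 ends → LAB9 and LAB5 overlap.
LAB3 starts exactly when LAB9 ends (back-to-back, no overlap) — done with LAB9.
LAB5 starts before LAB1 ends → LAB1 and LAB5 overlap.
LAB3 starts before LAB1 ends → LAB1 and LAB3 overlap.
LAB4 starts before LAB1 ends → LAB1 and LAB4 overlap.
LAB6 starts after LAB1 ends — done with LAB1.
LAB3 starts before LAB5 ends → LAB5 and LAB3 overlap.
LAB4 starts before LAB5 ends → LAB5 and LAB4 overlap.
LAB6 starts after LAB5 ends — done with LAB5.
LAB4 starts before LAB3 ends → LAB3 and LAB4 overlap.
LAB6 starts after LAB3 ends — done with LAB3.
LAB6 starts after LAB4 ends — done with LAB4.
LAB8 starts before LAB6 ends → LAB6 and LAB8 overlap.
LAB7 starts after LAB6 ends.
LAB7 starts before LAB8 ends → LAB8 and LAB7 overlap.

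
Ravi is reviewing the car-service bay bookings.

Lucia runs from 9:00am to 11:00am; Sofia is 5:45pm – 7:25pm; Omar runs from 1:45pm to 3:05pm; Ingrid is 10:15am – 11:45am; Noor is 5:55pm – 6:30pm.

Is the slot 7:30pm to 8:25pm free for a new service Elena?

Lucia: ends 11:00am at or before Elena starts 7:30pm → clear.
Ingrid: ends 11:45am at or before Elena starts 7:30pm → clear.
Omar: ends 3:05pm at or before Elena starts 7:30pm → clear.
Sofia: ends 7:25pm at or before Elena starts 7:30pm → clear.
Noor: ends 6:30pm at or before Elena starts 7:30pm → clear.

Yes — the slot is free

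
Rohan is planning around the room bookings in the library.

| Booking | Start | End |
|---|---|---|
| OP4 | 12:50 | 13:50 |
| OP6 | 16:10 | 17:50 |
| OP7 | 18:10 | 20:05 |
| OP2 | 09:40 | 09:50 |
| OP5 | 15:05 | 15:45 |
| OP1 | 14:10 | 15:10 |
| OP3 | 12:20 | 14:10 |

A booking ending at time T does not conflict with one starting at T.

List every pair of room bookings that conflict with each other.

Sorted by start: OP2, OP3, OP4, OP1, OP5, OP6, OP7.
OP3 starts after OP2 ends, so nothing later overlaps OP2 either.
OP4 starts before OP3 ends → OP3 and OP4 overlap.
OP1 starts exactly when OP3 ends (back-to-back, no overlap), so nothing later overlaps OP3 either.
OP1 starts after OP4 ends, so nothing later overlaps OP4 either.
OP5 starts before OP1 ends → OP1 and OP5 overlap.
OP6 starts after OP1 ends, so nothing later overlaps OP1 either.
OP6 starts after OP5 ends, so nothing later overlaps OP5 either.
OP7 starts after OP6 ends.

OP1 & OP5, OP3 & OP4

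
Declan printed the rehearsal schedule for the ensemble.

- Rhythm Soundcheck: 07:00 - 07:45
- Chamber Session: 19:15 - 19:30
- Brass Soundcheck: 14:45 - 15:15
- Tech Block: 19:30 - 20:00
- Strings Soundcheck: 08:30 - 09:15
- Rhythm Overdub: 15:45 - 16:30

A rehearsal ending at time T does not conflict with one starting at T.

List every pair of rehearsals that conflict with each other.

none

Two intervals overlap when each starts before the other ends.
Sorted by start: Rhythm Soundcheck, Strings Soundcheck, Brass Soundcheck, Rhythm Overdub, Chamber Session, Tech Block.
Strings Soundcheck starts after Rhythm Soundcheck ends — done with Rhythm Soundcheck.
Brass Soundcheck starts after Strings Soundcheck ends — done with Strings Soundcheck.
Rhythm Overdub starts after Brass Soundcheck ends — done with Brass Soundcheck.
Chamber Session starts after Rhythm Overdub ends — done with Rhythm Overdub.
Tech Block starts exactly when Chamber Session ends (back-to-back, no overlap).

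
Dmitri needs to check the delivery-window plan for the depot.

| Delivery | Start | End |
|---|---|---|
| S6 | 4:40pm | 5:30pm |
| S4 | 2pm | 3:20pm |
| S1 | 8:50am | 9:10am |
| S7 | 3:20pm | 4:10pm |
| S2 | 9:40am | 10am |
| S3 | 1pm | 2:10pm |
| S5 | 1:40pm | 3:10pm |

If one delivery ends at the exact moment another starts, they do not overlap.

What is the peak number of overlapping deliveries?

3

Walk through starts and ends in time order (an end at T is processed before a start at T):
8:50am start S1 → 1
9:10am end S1 → 0
9:40am start S2 → 1
10am end S2 → 0
1pm start S3 → 1
1:40pm start S5 → 2
2pm start S4 → 3
2:10pm end S3 → 2
3:10pm end S5 → 1
3:20pm end S4 → 0
3:20pm start S7 → 1
4:10pm end S7 → 0
4:40pm start S6 → 1
5:30pm end S6 → 0
Peak is 3, at 2pm (S3, S4, S5).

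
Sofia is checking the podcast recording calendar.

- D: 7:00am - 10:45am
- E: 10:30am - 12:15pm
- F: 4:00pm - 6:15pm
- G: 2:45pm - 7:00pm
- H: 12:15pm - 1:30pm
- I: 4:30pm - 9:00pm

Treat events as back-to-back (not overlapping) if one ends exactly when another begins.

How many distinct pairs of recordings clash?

Sorted by start: D, E, H, G, F, I.
E starts before D ends → D and E overlap.
H starts after D ends, so nothing later overlaps D either.
H starts exactly when E ends (back-to-back, no overlap), so nothing later overlaps E either.
G starts after H ends, so nothing later overlaps H either.
F starts before G ends → G and F overlap.
I starts before G ends → G and I overlap.
I starts before F ends → F and I overlap.
Overlapping pairs: D & E, F & G, F & I, G & I — 4 in total.

4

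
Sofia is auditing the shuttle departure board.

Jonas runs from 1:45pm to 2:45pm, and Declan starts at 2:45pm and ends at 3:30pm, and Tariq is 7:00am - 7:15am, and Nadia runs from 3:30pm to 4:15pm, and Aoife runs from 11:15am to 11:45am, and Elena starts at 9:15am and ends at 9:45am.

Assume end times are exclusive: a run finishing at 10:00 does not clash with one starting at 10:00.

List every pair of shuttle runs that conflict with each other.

Check each pair: they overlap iff neither finishes before the other starts.
Sorted by start: Tariq, Elena, Aoife, Jonas, Declan, Nadia.
Elena starts after Tariq ends — done with Tariq.
Aoife starts after Elena ends — done with Elena.
Jonas starts after Aoife ends — done with Aoife.
Declan starts exactly when Jonas ends (back-to-back, no overlap) — done with Jonas.
Nadia starts exactly when Declan ends (back-to-back, no overlap).

none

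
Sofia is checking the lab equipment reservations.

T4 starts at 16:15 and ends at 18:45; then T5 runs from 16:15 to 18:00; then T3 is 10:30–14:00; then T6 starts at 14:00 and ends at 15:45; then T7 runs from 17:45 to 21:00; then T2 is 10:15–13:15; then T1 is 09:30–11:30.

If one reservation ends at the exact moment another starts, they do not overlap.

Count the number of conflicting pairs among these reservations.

6

Sorted by start: T1, T2, T3, T6, T4, T5, T7.
T2 starts before T1 ends → T1 and T2 overlap.
T3 starts before T1 ends → T1 and T3 overlap.
T6 starts after T1 ends — done with T1.
T3 starts before T2 ends → T2 and T3 overlap.
T6 starts after T2 ends — done with T2.
T6 starts exactly when T3 ends (back-to-back, no overlap) — done with T3.
T4 starts after T6 ends — done with T6.
T5 starts before T4 ends → T4 and T5 overlap.
T7 starts before T4 ends → T4 and T7 overlap.
T7 starts before T5 ends → T5 and T7 overlap.
Overlapping pairs: T1 & T2, T1 & T3, T2 & T3, T4 & T5, T4 & T7, T5 & T7 — 6 in total.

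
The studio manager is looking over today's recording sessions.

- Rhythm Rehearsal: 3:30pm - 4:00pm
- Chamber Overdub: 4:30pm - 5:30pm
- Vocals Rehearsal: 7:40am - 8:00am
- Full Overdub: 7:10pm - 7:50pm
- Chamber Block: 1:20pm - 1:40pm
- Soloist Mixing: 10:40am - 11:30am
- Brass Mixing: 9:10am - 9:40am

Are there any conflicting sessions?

Sorted by start: Vocals Rehearsal, Brass Mixing, Soloist Mixing, Chamber Block, Rhythm Rehearsal, Chamber Overdub, Full Overdub.
Brass Mixing starts after Vocals Rehearsal ends, so nothing later overlaps Vocals Rehearsal either.
Soloist Mixing starts after Brass Mixing ends, so nothing later overlaps Brass Mixing either.
Chamber Block starts after Soloist Mixing ends, so nothing later overlaps Soloist Mixing either.
Rhythm Rehearsal starts after Chamber Block ends, so nothing later overlaps Chamber Block either.
Chamber Overdub starts after Rhythm Rehearsal ends, so nothing later overlaps Rhythm Rehearsal either.
Full Overdub starts after Chamber Overdub ends.
Every pair is clear; the schedule has no overlaps.

No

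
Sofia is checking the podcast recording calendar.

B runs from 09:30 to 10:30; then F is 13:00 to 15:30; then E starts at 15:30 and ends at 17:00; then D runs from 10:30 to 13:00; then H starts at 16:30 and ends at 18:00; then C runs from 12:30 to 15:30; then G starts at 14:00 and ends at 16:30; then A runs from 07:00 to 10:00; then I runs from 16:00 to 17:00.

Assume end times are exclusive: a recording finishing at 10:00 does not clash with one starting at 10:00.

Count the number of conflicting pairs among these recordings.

10

Sorted by start: A, B, D, C, F, G, E, I, H.
B starts before A ends → A and B overlap.
D starts after A ends; A is clear from here.
D starts exactly when B ends (back-to-back, no overlap); B is clear from here.
C starts before D ends → D and C overlap.
F starts exactly when D ends (back-to-back, no overlap); D is clear from here.
F starts before C ends → C and F overlap.
G starts before C ends → C and G overlap.
E starts exactly when C ends (back-to-back, no overlap); C is clear from here.
G starts before F ends → F and G overlap.
E starts exactly when F ends (back-to-back, no overlap); F is clear from here.
E starts before G ends → G and E overlap.
I starts before G ends → G and I overlap.
H starts exactly when G ends (back-to-back, no overlap).
I starts before E ends → E and I overlap.
H starts before E ends → E and H overlap.
H starts before I ends → I and H overlap.
Overlapping pairs: A & B, C & D, C & F, C & G, E & G, E & H, E & I, F & G, G & I, H & I — 10 in total.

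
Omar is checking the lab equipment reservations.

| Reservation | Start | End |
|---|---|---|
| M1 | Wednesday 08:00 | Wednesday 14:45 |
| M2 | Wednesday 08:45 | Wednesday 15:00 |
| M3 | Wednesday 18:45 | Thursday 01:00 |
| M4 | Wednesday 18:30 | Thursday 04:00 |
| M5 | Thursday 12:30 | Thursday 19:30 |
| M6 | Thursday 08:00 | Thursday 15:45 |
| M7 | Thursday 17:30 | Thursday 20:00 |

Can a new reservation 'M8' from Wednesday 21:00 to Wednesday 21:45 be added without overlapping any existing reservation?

No — it overlaps M3, M4

M1: ends Wednesday 14:45 at or before M8 starts Wednesday 21:00 → clear.
M2: ends Wednesday 15:00 at or before M8 starts Wednesday 21:00 → clear.
M4: starts Wednesday 18:30 before M8 ends Wednesday 21:45, and ends Thursday 04:00 after M8 starts Wednesday 21:00 → overlap.
M3: starts Wednesday 18:45 before M8 ends Wednesday 21:45, and ends Thursday 01:00 after M8 starts Wednesday 21:00 → overlap.
M6: starts Thursday 08:00 at or after M8 ends Wednesday 21:45 → clear.
M5: starts Thursday 12:30 at or after M8 ends Wednesday 21:45 → clear.
M7: starts Thursday 17:30 at or after M8 ends Wednesday 21:45 → clear.
M8 overlaps M3, M4.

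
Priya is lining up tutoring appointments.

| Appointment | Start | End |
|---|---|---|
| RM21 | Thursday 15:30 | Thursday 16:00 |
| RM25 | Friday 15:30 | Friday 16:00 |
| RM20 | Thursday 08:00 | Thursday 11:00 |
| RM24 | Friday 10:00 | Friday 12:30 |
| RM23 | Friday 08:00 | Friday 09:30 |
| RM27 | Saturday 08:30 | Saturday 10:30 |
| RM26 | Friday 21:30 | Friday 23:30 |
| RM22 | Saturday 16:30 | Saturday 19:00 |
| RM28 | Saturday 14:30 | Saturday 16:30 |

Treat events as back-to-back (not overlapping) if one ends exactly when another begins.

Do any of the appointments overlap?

No

Sorted by start: RM20, RM21, RM23, RM24, RM25, RM26, RM27, RM28, RM22.
RM21 starts after RM20 ends, so nothing later overlaps RM20 either.
RM23 starts after RM21 ends, so nothing later overlaps RM21 either.
RM24 starts after RM23 ends, so nothing later overlaps RM23 either.
RM25 starts after RM24 ends, so nothing later overlaps RM24 either.
RM26 starts after RM25 ends, so nothing later overlaps RM25 either.
RM27 starts after RM26 ends, so nothing later overlaps RM26 either.
RM28 starts after RM27 ends, so nothing later overlaps RM27 either.
RM22 starts exactly when RM28 ends (back-to-back, no overlap).
Every pair is clear; the schedule has no overlaps.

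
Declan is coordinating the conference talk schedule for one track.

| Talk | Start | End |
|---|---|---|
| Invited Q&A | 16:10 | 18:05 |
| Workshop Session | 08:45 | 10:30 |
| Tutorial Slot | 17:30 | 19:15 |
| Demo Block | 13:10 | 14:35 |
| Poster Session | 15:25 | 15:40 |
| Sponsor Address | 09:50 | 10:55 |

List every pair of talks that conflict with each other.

Invited Q&A & Tutorial Slot, Sponsor Address & Workshop Session

Two intervals overlap when each starts before the other ends.
Sorted by start: Workshop Session, Sponsor Address, Demo Block, Poster Session, Invited Q&A, Tutorial Slot.
Sponsor Address starts before Workshop Session ends → Workshop Session and Sponsor Address overlap.
Demo Block starts after Workshop Session ends — done with Workshop Session.
Demo Block starts after Sponsor Address ends — done with Sponsor Address.
Poster Session starts after Demo Block ends — done with Demo Block.
Invited Q&A starts after Poster Session ends — done with Poster Session.
Tutorial Slot starts before Invited Q&A ends → Invited Q&A and Tutorial Slot overlap.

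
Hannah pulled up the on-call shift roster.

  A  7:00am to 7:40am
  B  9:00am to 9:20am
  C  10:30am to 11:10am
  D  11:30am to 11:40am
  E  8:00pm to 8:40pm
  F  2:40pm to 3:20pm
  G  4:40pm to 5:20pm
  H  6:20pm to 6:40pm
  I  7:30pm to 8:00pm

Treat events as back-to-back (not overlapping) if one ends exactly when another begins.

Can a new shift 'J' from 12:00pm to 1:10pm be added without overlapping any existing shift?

A: ends 7:40am at or before J starts 12:00pm → clear.
B: ends 9:20am at or before J starts 12:00pm → clear.
C: ends 11:10am at or before J starts 12:00pm → clear.
D: ends 11:40am at or before J starts 12:00pm → clear.
F: starts 2:40pm at or after J ends 1:10pm → clear.
G: starts 4:40pm at or after J ends 1:10pm → clear.
H: starts 6:20pm at or after J ends 1:10pm → clear.
I: starts 7:30pm at or after J ends 1:10pm → clear.
E: starts 8:00pm at or after J ends 1:10pm → clear.

Yes — the slot is free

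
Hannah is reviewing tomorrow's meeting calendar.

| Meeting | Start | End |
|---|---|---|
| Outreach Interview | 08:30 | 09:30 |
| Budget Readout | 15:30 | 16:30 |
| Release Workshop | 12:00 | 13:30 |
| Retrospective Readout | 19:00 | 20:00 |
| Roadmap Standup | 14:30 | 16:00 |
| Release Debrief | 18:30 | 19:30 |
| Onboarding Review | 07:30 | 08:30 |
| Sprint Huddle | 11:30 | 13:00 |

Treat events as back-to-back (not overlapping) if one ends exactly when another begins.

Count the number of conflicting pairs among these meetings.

Two intervals overlap when each starts before the other ends.
Sorted by start: Onboarding Review, Outreach Interview, Sprint Huddle, Release Workshop, Roadmap Standup, Budget Readout, Release Debrief, Retrospective Readout.
Outreach Interview starts exactly when Onboarding Review ends (back-to-back, no overlap), so nothing later overlaps Onboarding Review either.
Sprint Huddle starts after Outreach Interview ends, so nothing later overlaps Outreach Interview either.
Release Workshop starts before Sprint Huddle ends → Sprint Huddle and Release Workshop overlap.
Roadmap Standup starts after Sprint Huddle ends, so nothing later overlaps Sprint Huddle either.
Roadmap Standup starts after Release Workshop ends, so nothing later overlaps Release Workshop either.
Budget Readout starts before Roadmap Standup ends → Roadmap Standup and Budget Readout overlap.
Release Debrief starts after Roadmap Standup ends, so nothing later overlaps Roadmap Standup either.
Release Debrief starts after Budget Readout ends, so nothing later overlaps Budget Readout either.
Retrospective Readout starts before Release Debrief ends → Release Debrief and Retrospective Readout overlap.
Overlapping pairs: Budget Readout & Roadmap Standup, Release Debrief & Retrospective Readout, Release Workshop & Sprint Huddle — 3 in total.

3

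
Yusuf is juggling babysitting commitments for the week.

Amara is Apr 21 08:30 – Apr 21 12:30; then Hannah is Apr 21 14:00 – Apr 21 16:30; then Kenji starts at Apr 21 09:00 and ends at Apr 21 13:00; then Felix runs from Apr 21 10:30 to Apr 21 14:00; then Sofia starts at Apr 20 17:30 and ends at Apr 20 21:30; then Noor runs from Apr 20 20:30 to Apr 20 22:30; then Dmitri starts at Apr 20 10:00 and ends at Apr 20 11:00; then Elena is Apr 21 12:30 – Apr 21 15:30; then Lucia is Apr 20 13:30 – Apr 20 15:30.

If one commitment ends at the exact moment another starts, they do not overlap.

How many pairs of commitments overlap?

Sorted by start: Dmitri, Lucia, Sofia, Noor, Amara, Kenji, Felix, Elena, Hannah.
Lucia starts after Dmitri ends, so Dmitri has no further overlaps.
Sofia starts after Lucia ends, so Lucia has no further overlaps.
Noor starts before Sofia ends → Sofia and Noor overlap.
Amara starts after Sofia ends, so Sofia has no further overlaps.
Amara starts after Noor ends, so Noor has no further overlaps.
Kenji starts before Amara ends → Amara and Kenji overlap.
Felix starts before Amara ends → Amara and Felix overlap.
Elena starts exactly when Amara ends (back-to-back, no overlap), so Amara has no further overlaps.
Felix starts before Kenji ends → Kenji and Felix overlap.
Elena starts before Kenji ends → Kenji and Elena overlap.
Hannah starts after Kenji ends.
Elena starts before Felix ends → Felix and Elena overlap.
Hannah starts exactly when Felix ends (back-to-back, no overlap).
Hannah starts before Elena ends → Elena and Hannah overlap.
Overlapping pairs: Amara & Felix, Amara & Kenji, Elena & Felix, Elena & Hannah, Elena & Kenji, Felix & Kenji, Noor & Sofia — 7 in total.

7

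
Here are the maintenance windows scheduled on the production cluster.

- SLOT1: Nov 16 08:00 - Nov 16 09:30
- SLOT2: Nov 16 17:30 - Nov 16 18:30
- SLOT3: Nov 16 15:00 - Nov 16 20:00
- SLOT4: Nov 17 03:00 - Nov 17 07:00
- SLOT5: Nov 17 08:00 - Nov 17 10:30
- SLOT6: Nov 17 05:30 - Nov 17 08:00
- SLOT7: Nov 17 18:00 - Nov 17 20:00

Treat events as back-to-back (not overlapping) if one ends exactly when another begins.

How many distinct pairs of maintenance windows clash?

2

Two intervals overlap when each starts before the other ends.
Sorted by start: SLOT1, SLOT3, SLOT2, SLOT4, SLOT6, SLOT5, SLOT7.
SLOT3 starts after SLOT1 ends, so SLOT1 has no further overlaps.
SLOT2 starts before SLOT3 ends → SLOT3 and SLOT2 overlap.
SLOT4 starts after SLOT3 ends, so SLOT3 has no further overlaps.
SLOT4 starts after SLOT2 ends, so SLOT2 has no further overlaps.
SLOT6 starts before SLOT4 ends → SLOT4 and SLOT6 overlap.
SLOT5 starts after SLOT4 ends, so SLOT4 has no further overlaps.
SLOT5 starts exactly when SLOT6 ends (back-to-back, no overlap), so SLOT6 has no further overlaps.
SLOT7 starts after SLOT5 ends.
Overlapping pairs: SLOT2 & SLOT3, SLOT4 & SLOT6 — 2 in total.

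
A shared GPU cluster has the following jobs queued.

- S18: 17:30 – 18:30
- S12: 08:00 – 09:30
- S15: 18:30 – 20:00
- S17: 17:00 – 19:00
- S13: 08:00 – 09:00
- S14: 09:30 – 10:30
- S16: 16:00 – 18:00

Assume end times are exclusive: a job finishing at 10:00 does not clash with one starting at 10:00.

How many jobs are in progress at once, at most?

3

Sweep the timeline, counting +1 at each start and −1 at each end (ends before starts at a tie):
08:00 start S12 → 1
08:00 start S13 → 2
09:00 end S13 → 1
09:30 end S12 → 0
09:30 start S14 → 1
10:30 end S14 → 0
16:00 start S16 → 1
17:00 start S17 → 2
17:30 start S18 → 3
18:00 end S16 → 2
18:30 end S18 → 1
18:30 start S15 → 2
19:00 end S17 → 1
20:00 end S15 → 0
Peak is 3, at 17:30 (S16, S17, S18).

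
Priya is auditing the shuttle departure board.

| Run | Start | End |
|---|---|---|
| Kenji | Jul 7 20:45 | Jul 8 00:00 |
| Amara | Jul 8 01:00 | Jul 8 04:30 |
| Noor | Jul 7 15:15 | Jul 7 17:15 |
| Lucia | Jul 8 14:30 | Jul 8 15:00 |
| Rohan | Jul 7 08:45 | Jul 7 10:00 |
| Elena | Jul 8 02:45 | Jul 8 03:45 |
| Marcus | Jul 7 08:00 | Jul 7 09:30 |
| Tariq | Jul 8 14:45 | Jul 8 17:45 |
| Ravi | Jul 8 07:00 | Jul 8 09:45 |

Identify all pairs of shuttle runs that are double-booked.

Amara & Elena, Lucia & Tariq, Marcus & Rohan

Sorted by start: Marcus, Rohan, Noor, Kenji, Amara, Elena, Ravi, Lucia, Tariq.
Rohan starts before Marcus ends → Marcus and Rohan overlap.
Noor starts after Marcus ends, so nothing later overlaps Marcus either.
Noor starts after Rohan ends, so nothing later overlaps Rohan either.
Kenji starts after Noor ends, so nothing later overlaps Noor either.
Amara starts after Kenji ends, so nothing later overlaps Kenji either.
Elena starts before Amara ends → Amara and Elena overlap.
Ravi starts after Amara ends, so nothing later overlaps Amara either.
Ravi starts after Elena ends, so nothing later overlaps Elena either.
Lucia starts after Ravi ends, so nothing later overlaps Ravi either.
Tariq starts before Lucia ends → Lucia and Tariq overlap.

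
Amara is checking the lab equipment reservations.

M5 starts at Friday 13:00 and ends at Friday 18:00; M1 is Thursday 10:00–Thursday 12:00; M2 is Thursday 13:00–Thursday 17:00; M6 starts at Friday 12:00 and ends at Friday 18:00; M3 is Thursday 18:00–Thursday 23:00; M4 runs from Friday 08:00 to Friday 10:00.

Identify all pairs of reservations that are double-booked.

M5 & M6

Sorted by start: M1, M2, M3, M4, M6, M5.
M2 starts after M1 ends, so nothing later overlaps M1 either.
M3 starts after M2 ends, so nothing later overlaps M2 either.
M4 starts after M3 ends, so nothing later overlaps M3 either.
M6 starts after M4 ends, so nothing later overlaps M4 either.
M5 starts before M6 ends → M6 and M5 overlap.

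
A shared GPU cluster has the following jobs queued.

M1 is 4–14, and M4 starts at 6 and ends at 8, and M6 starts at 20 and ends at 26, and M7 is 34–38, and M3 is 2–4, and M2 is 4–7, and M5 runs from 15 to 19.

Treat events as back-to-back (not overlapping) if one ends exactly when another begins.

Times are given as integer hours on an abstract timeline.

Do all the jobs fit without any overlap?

No

Two intervals overlap when each starts before the other ends.
Sorted by start: M3, M1, M2, M4, M5, M6, M7.
M1 starts exactly when M3 ends (back-to-back, no overlap), so M3 has no further overlaps.
M2 starts before M1 ends → M1 and M2 overlap.
That's a conflict, so the schedule is not conflict-free.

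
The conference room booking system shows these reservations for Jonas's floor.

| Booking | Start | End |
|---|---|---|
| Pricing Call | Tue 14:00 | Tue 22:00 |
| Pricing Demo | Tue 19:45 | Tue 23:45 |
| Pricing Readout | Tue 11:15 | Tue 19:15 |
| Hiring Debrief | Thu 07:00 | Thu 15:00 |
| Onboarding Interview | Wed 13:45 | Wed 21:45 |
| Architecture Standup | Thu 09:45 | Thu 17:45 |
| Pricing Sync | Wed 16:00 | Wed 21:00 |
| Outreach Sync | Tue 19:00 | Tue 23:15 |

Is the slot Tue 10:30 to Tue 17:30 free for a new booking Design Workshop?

Pricing Readout: starts Tue 11:15 before Design Workshop ends Tue 17:30, and ends Tue 19:15 after Design Workshop starts Tue 10:30 → overlap.
Pricing Call: starts Tue 14:00 before Design Workshop ends Tue 17:30, and ends Tue 22:00 after Design Workshop starts Tue 10:30 → overlap.
Outreach Sync: starts Tue 19:00 at or after Design Workshop ends Tue 17:30 → clear.
Pricing Demo: starts Tue 19:45 at or after Design Workshop ends Tue 17:30 → clear.
Onboarding Interview: starts Wed 13:45 at or after Design Workshop ends Tue 17:30 → clear.
Pricing Sync: starts Wed 16:00 at or after Design Workshop ends Tue 17:30 → clear.
Hiring Debrief: starts Thu 07:00 at or after Design Workshop ends Tue 17:30 → clear.
Architecture Standup: starts Thu 09:45 at or after Design Workshop ends Tue 17:30 → clear.
Design Workshop overlaps Pricing Readout, Pricing Call.

No — it overlaps Pricing Call, Pricing Readout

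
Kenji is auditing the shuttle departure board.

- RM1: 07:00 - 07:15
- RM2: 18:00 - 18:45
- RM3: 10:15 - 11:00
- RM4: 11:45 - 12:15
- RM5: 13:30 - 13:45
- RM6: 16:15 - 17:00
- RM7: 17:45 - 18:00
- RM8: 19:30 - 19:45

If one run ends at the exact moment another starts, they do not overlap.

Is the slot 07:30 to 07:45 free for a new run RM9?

Yes — the slot is free

RM1: ends 07:15 at or before RM9 starts 07:30 → clear.
RM3: starts 10:15 at or after RM9 ends 07:45 → clear.
RM4: starts 11:45 at or after RM9 ends 07:45 → clear.
RM5: starts 13:30 at or after RM9 ends 07:45 → clear.
RM6: starts 16:15 at or after RM9 ends 07:45 → clear.
RM7: starts 17:45 at or after RM9 ends 07:45 → clear.
RM2: starts 18:00 at or after RM9 ends 07:45 → clear.
RM8: starts 19:30 at or after RM9 ends 07:45 → clear.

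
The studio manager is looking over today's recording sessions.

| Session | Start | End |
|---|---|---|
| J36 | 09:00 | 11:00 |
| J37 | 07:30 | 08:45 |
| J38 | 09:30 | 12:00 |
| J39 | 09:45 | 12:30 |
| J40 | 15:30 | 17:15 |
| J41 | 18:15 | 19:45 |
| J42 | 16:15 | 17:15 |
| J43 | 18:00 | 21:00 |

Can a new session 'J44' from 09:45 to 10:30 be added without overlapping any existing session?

No — it overlaps J36, J38, J39

J37: ends 08:45 at or before J44 starts 09:45 → clear.
J36: starts 09:00 before J44 ends 10:30, and ends 11:00 after J44 starts 09:45 → overlap.
J38: starts 09:30 before J44 ends 10:30, and ends 12:00 after J44 starts 09:45 → overlap.
J39: starts 09:45 before J44 ends 10:30, and ends 12:30 after J44 starts 09:45 → overlap.
J40: starts 15:30 at or after J44 ends 10:30 → clear.
J42: starts 16:15 at or after J44 ends 10:30 → clear.
J43: starts 18:00 at or after J44 ends 10:30 → clear.
J41: starts 18:15 at or after J44 ends 10:30 → clear.
J44 overlaps J36, J38, J39.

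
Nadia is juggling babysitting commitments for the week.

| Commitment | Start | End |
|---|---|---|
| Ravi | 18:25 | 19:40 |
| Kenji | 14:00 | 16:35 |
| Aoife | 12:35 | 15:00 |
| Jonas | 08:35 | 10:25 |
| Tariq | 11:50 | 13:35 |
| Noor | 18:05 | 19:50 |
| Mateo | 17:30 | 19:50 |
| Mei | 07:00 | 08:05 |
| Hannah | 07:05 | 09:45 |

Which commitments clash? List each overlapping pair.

Sorted by start: Mei, Hannah, Jonas, Tariq, Aoife, Kenji, Mateo, Noor, Ravi.
Hannah starts before Mei ends → Mei and Hannah overlap.
Jonas starts after Mei ends, so nothing later overlaps Mei either.
Jonas starts before Hannah ends → Hannah and Jonas overlap.
Tariq starts after Hannah ends, so nothing later overlaps Hannah either.
Tariq starts after Jonas ends, so nothing later overlaps Jonas either.
Aoife starts before Tariq ends → Tariq and Aoife overlap.
Kenji starts after Tariq ends, so nothing later overlaps Tariq either.
Kenji starts before Aoife ends → Aoife and Kenji overlap.
Mateo starts after Aoife ends, so nothing later overlaps Aoife either.
Mateo starts after Kenji ends, so nothing later overlaps Kenji either.
Noor starts before Mateo ends → Mateo and Noor overlap.
Ravi starts before Mateo ends → Mateo and Ravi overlap.
Ravi starts before Noor ends → Noor and Ravi overlap.

Aoife & Kenji, Aoife & Tariq, Hannah & Jonas, Hannah & Mei, Mateo & Noor, Mateo & Ravi, Noor & Ravi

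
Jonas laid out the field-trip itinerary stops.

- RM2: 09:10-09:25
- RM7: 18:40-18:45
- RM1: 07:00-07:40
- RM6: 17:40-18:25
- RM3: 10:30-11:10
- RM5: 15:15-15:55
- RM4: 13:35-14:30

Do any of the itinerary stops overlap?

Sorted by start: RM1, RM2, RM3, RM4, RM5, RM6, RM7.
RM2 starts after RM1 ends — done with RM1.
RM3 starts after RM2 ends — done with RM2.
RM4 starts after RM3 ends — done with RM3.
RM5 starts after RM4 ends — done with RM4.
RM6 starts after RM5 ends — done with RM5.
RM7 starts after RM6 ends.
Every pair is clear; the schedule has no overlaps.

No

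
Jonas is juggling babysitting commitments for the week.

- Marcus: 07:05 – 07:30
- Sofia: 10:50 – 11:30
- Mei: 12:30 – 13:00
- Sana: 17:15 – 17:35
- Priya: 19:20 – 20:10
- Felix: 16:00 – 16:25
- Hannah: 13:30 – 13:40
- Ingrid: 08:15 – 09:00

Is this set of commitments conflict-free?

Sorted by start: Marcus, Ingrid, Sofia, Mei, Hannah, Felix, Sana, Priya.
Ingrid starts after Marcus ends; Marcus is clear from here.
Sofia starts after Ingrid ends; Ingrid is clear from here.
Mei starts after Sofia ends; Sofia is clear from here.
Hannah starts after Mei ends; Mei is clear from here.
Felix starts after Hannah ends; Hannah is clear from here.
Sana starts after Felix ends; Felix is clear from here.
Priya starts after Sana ends.
Every pair is clear; the schedule has no overlaps.

Yes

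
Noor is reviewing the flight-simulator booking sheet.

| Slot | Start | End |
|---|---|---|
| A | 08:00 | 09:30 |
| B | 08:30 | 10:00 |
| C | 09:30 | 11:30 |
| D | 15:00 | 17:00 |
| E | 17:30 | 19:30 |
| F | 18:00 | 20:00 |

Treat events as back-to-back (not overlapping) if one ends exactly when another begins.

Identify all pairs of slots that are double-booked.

A & B, B & C, E & F

Two intervals overlap when each starts before the other ends.
Sorted by start: A, B, C, D, E, F.
B starts before A ends → A and B overlap.
C starts exactly when A ends (back-to-back, no overlap), so A has no further overlaps.
C starts before B ends → B and C overlap.
D starts after B ends, so B has no further overlaps.
D starts after C ends, so C has no further overlaps.
E starts after D ends, so D has no further overlaps.
F starts before E ends → E and F overlap.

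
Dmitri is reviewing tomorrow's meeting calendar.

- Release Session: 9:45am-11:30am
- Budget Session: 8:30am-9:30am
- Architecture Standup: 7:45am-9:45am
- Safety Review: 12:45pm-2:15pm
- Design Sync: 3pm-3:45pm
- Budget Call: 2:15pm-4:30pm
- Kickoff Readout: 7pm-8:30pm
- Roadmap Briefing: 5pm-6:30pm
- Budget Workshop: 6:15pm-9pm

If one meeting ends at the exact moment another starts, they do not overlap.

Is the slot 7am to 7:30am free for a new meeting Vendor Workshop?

Yes — the slot is free

Architecture Standup: starts 7:45am at or after Vendor Workshop ends 7:30am → clear.
Budget Session: starts 8:30am at or after Vendor Workshop ends 7:30am → clear.
Release Session: starts 9:45am at or after Vendor Workshop ends 7:30am → clear.
Safety Review: starts 12:45pm at or after Vendor Workshop ends 7:30am → clear.
Budget Call: starts 2:15pm at or after Vendor Workshop ends 7:30am → clear.
Design Sync: starts 3pm at or after Vendor Workshop ends 7:30am → clear.
Roadmap Briefing: starts 5pm at or after Vendor Workshop ends 7:30am → clear.
Budget Workshop: starts 6:15pm at or after Vendor Workshop ends 7:30am → clear.
Kickoff Readout: starts 7pm at or after Vendor Workshop ends 7:30am → clear.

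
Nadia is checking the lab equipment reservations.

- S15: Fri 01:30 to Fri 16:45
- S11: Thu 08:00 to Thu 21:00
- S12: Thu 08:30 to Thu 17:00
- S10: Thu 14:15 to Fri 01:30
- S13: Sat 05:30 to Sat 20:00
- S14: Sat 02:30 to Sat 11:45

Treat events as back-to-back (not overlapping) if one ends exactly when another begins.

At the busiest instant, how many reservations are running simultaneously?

3

Walk through starts and ends in time order (an end at T is processed before a start at T):
Thu 08:00 start S11 → 1
Thu 08:30 start S12 → 2
Thu 14:15 start S10 → 3
Thu 17:00 end S12 → 2
Thu 21:00 end S11 → 1
Fri 01:30 end S10 → 0
Fri 01:30 start S15 → 1
Fri 16:45 end S15 → 0
Sat 02:30 start S14 → 1
Sat 05:30 start S13 → 2
Sat 11:45 end S14 → 1
Sat 20:00 end S13 → 0
Peak is 3, at Thu 14:15 (S10, S11, S12).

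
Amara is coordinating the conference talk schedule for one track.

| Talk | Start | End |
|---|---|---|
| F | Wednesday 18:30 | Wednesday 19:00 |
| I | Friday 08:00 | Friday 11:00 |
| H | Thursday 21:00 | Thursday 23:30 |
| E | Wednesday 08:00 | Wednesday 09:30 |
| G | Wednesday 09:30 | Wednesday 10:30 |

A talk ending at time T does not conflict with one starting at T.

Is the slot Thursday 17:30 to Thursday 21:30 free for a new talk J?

E: ends Wednesday 09:30 at or before J starts Thursday 17:30 → clear.
G: ends Wednesday 10:30 at or before J starts Thursday 17:30 → clear.
F: ends Wednesday 19:00 at or before J starts Thursday 17:30 → clear.
H: starts Thursday 21:00 before J ends Thursday 21:30, and ends Thursday 23:30 after J starts Thursday 17:30 → overlap.
I: starts Friday 08:00 at or after J ends Thursday 21:30 → clear.
J overlaps H.

No — it overlaps H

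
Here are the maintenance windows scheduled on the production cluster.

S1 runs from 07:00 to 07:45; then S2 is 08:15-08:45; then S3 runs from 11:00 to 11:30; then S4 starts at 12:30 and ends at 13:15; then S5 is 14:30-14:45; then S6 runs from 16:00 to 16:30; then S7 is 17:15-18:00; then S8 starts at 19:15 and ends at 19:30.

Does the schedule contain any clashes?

No

Sorted by start: S1, S2, S3, S4, S5, S6, S7, S8.
S2 starts after S1 ends; S1 is clear from here.
S3 starts after S2 ends; S2 is clear from here.
S4 starts after S3 ends; S3 is clear from here.
S5 starts after S4 ends; S4 is clear from here.
S6 starts after S5 ends; S5 is clear from here.
S7 starts after S6 ends; S6 is clear from here.
S8 starts after S7 ends.
Every pair is clear; the schedule has no overlaps.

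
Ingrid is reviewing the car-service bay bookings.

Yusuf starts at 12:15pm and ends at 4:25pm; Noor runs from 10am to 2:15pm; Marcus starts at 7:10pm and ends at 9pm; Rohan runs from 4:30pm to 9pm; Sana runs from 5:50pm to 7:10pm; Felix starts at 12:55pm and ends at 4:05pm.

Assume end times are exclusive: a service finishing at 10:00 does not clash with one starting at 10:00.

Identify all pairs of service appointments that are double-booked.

Felix & Noor, Felix & Yusuf, Marcus & Rohan, Noor & Yusuf, Rohan & Sana

Sorted by start: Noor, Yusuf, Felix, Rohan, Sana, Marcus.
Yusuf starts before Noor ends → Noor and Yusuf overlap.
Felix starts before Noor ends → Noor and Felix overlap.
Rohan starts after Noor ends; Noor is clear from here.
Felix starts before Yusuf ends → Yusuf and Felix overlap.
Rohan starts after Yusuf ends; Yusuf is clear from here.
Rohan starts after Felix ends; Felix is clear from here.
Sana starts before Rohan ends → Rohan and Sana overlap.
Marcus starts before Rohan ends → Rohan and Marcus overlap.
Marcus starts exactly when Sana ends (back-to-back, no overlap).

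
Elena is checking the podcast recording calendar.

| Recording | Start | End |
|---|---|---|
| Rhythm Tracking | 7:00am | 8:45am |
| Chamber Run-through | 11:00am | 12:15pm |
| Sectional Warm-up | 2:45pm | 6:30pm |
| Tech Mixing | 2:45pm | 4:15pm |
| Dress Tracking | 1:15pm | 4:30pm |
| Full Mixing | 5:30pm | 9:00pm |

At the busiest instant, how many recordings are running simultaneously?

Walk through starts and ends in time order (an end at T is processed before a start at T):
7:00am start Rhythm Tracking → 1
8:45am end Rhythm Tracking → 0
11:00am start Chamber Run-through → 1
12:15pm end Chamber Run-through → 0
1:15pm start Dress Tracking → 1
2:45pm start Sectional Warm-up → 2
2:45pm start Tech Mixing → 3
4:15pm end Tech Mixing → 2
4:30pm end Dress Tracking → 1
5:30pm start Full Mixing → 2
6:30pm end Sectional Warm-up → 1
9:00pm end Full Mixing → 0
Peak is 3, at 2:45pm (Dress Tracking, Sectional Warm-up, Tech Mixing).

3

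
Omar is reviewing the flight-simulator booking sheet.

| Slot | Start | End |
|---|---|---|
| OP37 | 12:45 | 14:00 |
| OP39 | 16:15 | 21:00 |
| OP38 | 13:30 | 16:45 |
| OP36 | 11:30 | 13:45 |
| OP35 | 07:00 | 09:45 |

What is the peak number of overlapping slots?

Sweep the timeline, counting +1 at each start and −1 at each end (ends before starts at a tie):
07:00 start OP35 → 1
09:45 end OP35 → 0
11:30 start OP36 → 1
12:45 start OP37 → 2
13:30 start OP38 → 3
13:45 end OP36 → 2
14:00 end OP37 → 1
16:15 start OP39 → 2
16:45 end OP38 → 1
21:00 end OP39 → 0
Peak is 3, at 13:30 (OP36, OP37, OP38).

3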